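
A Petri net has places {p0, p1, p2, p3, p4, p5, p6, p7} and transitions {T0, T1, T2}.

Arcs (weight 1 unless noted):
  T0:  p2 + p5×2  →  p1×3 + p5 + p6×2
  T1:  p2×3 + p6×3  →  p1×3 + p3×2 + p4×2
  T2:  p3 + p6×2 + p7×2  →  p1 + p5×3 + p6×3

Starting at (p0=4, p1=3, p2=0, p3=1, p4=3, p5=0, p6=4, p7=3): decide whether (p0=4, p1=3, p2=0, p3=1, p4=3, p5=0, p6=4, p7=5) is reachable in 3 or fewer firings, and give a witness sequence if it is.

NO — not reachable within 3 firings

depth 0: 1 marking
depth 1: 2 markings reached so far
depth 2: 2 markings reached so far
(frontier empty at depth 2; search complete)
target is not among the 2 markings reachable within 3 steps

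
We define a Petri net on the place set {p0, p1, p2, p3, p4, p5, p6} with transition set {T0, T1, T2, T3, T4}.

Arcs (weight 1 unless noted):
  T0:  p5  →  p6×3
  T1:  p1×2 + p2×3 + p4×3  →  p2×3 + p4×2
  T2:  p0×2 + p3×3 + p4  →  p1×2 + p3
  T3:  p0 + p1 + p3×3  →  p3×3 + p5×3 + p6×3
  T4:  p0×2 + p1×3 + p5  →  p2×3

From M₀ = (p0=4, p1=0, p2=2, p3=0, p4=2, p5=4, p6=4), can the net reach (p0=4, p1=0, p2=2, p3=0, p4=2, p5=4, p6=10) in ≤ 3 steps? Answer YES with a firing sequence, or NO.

NO — not reachable within 3 firings

depth 0: 1 marking
depth 1: 2 markings reached so far
depth 2: 3 markings reached so far
depth 3: 4 markings reached so far
target is not among the 4 markings reachable within 3 steps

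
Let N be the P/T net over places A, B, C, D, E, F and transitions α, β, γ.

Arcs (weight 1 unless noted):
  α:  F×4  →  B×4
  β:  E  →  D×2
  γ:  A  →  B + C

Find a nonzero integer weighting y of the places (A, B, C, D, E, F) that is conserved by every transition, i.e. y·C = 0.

y = (A:1, B:0, C:1, D:0, E:0, F:0)

Incidence matrix C (rows=places, cols=transitions):
        α    β    γ
    A   0    0   -1
    B   4    0    1
    C   0    0    1
    D   0    2    0
    E   0   -1    0
    F  -4    0    0

Candidate y = [1, 0, 1, 0, 0, 0]; check y·C column-wise:
  col α: 1·0 + 0·4 + 1·0 + 0·-4 = 0
  col β: 1·0 + 1·0 + 0·2 + 0·-1 = 0
  col γ: 1·-1 + 0·1 + 1·1 = 0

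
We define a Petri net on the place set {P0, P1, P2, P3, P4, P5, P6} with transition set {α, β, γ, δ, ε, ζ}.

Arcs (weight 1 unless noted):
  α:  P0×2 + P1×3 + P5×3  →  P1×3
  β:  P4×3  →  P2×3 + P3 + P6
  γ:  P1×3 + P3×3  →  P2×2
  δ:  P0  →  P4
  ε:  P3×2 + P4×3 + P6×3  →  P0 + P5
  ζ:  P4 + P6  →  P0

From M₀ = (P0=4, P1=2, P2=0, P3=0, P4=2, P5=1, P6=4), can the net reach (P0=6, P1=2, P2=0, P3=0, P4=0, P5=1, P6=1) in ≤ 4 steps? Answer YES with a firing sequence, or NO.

step 1: fire δ:  (P0=4, P1=2, P2=0, P3=0, P4=2, P5=1, P6=4) → (P0=3, P1=2, P2=0, P3=0, P4=3, P5=1, P6=4)
step 2: fire ζ:  (P0=3, P1=2, P2=0, P3=0, P4=3, P5=1, P6=4) → (P0=4, P1=2, P2=0, P3=0, P4=2, P5=1, P6=3)
step 3: fire ζ:  (P0=4, P1=2, P2=0, P3=0, P4=2, P5=1, P6=3) → (P0=5, P1=2, P2=0, P3=0, P4=1, P5=1, P6=2)
step 4: fire ζ:  (P0=5, P1=2, P2=0, P3=0, P4=1, P5=1, P6=2) → (P0=6, P1=2, P2=0, P3=0, P4=0, P5=1, P6=1)

YES — reachable via ⟨δ, ζ, ζ, ζ⟩ (4 firings)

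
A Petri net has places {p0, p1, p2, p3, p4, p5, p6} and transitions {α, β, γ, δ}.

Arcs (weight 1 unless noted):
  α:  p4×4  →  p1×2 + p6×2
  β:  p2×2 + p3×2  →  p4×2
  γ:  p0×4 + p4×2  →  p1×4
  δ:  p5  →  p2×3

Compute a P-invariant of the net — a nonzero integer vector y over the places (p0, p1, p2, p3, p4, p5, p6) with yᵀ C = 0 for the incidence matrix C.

y = (p0:3, p1:4, p2:0, p3:2, p4:2, p5:0, p6:0)

Incidence matrix C (rows=places, cols=transitions):
        α    β    γ    δ
   p0   0    0   -4    0
   p1   2    0    4    0
   p2   0   -2    0    3
   p3   0   -2    0    0
   p4  -4    2   -2    0
   p5   0    0    0   -1
   p6   2    0    0    0

Candidate y = [3, 4, 0, 2, 2, 0, 0]; check y·C column-wise:
  col α: 3·0 + 4·2 + 2·0 + 2·-4 + 0·2 = 0
  col β: 3·0 + 4·0 + 0·-2 + 2·-2 + 2·2 = 0
  col γ: 3·-4 + 4·4 + 2·0 + 2·-2 = 0
  col δ: 3·0 + 4·0 + 0·3 + 2·0 + 2·0 + 0·-1 = 0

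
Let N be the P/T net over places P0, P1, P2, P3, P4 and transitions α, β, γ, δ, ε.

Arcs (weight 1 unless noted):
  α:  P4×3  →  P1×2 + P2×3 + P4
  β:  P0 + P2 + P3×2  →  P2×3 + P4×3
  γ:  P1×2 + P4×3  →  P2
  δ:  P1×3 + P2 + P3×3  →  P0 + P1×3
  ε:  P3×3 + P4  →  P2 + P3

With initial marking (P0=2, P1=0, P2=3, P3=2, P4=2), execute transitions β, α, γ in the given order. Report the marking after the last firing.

(P0=1, P1=0, P2=9, P3=0, P4=0)

step 1: fire β:  (P0=2, P1=0, P2=3, P3=2, P4=2) → (P0=1, P1=0, P2=5, P3=0, P4=5)
step 2: fire α:  (P0=1, P1=0, P2=5, P3=0, P4=5) → (P0=1, P1=2, P2=8, P3=0, P4=3)
step 3: fire γ:  (P0=1, P1=2, P2=8, P3=0, P4=3) → (P0=1, P1=0, P2=9, P3=0, P4=0)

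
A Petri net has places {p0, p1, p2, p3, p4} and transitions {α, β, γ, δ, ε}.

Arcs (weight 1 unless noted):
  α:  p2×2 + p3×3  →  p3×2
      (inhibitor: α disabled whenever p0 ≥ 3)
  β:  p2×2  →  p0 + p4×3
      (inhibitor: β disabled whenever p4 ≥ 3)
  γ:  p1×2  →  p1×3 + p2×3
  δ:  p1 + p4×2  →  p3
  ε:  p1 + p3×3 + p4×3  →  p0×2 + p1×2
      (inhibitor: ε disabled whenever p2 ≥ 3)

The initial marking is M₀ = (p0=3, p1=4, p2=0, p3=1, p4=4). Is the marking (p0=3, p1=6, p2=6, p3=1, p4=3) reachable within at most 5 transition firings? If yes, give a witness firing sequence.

depth 0: 1 marking
depth 1: 3 markings reached so far
depth 2: 6 markings reached so far
depth 3: 10 markings reached so far
depth 4: 15 markings reached so far
depth 5: 22 markings reached so far
target is not among the 22 markings reachable within 5 steps

NO — not reachable within 5 firings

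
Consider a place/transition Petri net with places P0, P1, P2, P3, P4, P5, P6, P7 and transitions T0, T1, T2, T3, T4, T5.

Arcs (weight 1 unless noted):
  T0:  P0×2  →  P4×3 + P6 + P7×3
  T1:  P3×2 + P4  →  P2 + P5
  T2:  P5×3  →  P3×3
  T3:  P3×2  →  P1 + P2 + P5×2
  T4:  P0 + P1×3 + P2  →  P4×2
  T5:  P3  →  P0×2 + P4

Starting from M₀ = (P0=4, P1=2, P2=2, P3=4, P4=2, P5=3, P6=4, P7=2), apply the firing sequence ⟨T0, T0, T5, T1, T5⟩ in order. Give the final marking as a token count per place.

step 1: fire T0:  (P0=4, P1=2, P2=2, P3=4, P4=2, P5=3, P6=4, P7=2) → (P0=2, P1=2, P2=2, P3=4, P4=5, P5=3, P6=5, P7=5)
step 2: fire T0:  (P0=2, P1=2, P2=2, P3=4, P4=5, P5=3, P6=5, P7=5) → (P0=0, P1=2, P2=2, P3=4, P4=8, P5=3, P6=6, P7=8)
step 3: fire T5:  (P0=0, P1=2, P2=2, P3=4, P4=8, P5=3, P6=6, P7=8) → (P0=2, P1=2, P2=2, P3=3, P4=9, P5=3, P6=6, P7=8)
step 4: fire T1:  (P0=2, P1=2, P2=2, P3=3, P4=9, P5=3, P6=6, P7=8) → (P0=2, P1=2, P2=3, P3=1, P4=8, P5=4, P6=6, P7=8)
step 5: fire T5:  (P0=2, P1=2, P2=3, P3=1, P4=8, P5=4, P6=6, P7=8) → (P0=4, P1=2, P2=3, P3=0, P4=9, P5=4, P6=6, P7=8)

(P0=4, P1=2, P2=3, P3=0, P4=9, P5=4, P6=6, P7=8)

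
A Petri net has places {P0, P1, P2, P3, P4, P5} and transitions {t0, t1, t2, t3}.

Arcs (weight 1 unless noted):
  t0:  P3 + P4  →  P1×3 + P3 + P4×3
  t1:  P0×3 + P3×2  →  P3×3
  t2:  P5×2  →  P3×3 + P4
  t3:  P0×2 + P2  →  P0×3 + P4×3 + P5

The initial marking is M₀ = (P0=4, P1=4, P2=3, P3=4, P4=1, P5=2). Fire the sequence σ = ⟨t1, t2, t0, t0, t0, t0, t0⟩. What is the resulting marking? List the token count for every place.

step 1: fire t1:  (P0=4, P1=4, P2=3, P3=4, P4=1, P5=2) → (P0=1, P1=4, P2=3, P3=5, P4=1, P5=2)
step 2: fire t2:  (P0=1, P1=4, P2=3, P3=5, P4=1, P5=2) → (P0=1, P1=4, P2=3, P3=8, P4=2, P5=0)
step 3: fire t0:  (P0=1, P1=4, P2=3, P3=8, P4=2, P5=0) → (P0=1, P1=7, P2=3, P3=8, P4=4, P5=0)
step 4: fire t0:  (P0=1, P1=7, P2=3, P3=8, P4=4, P5=0) → (P0=1, P1=10, P2=3, P3=8, P4=6, P5=0)
step 5: fire t0:  (P0=1, P1=10, P2=3, P3=8, P4=6, P5=0) → (P0=1, P1=13, P2=3, P3=8, P4=8, P5=0)
step 6: fire t0:  (P0=1, P1=13, P2=3, P3=8, P4=8, P5=0) → (P0=1, P1=16, P2=3, P3=8, P4=10, P5=0)
step 7: fire t0:  (P0=1, P1=16, P2=3, P3=8, P4=10, P5=0) → (P0=1, P1=19, P2=3, P3=8, P4=12, P5=0)

(P0=1, P1=19, P2=3, P3=8, P4=12, P5=0)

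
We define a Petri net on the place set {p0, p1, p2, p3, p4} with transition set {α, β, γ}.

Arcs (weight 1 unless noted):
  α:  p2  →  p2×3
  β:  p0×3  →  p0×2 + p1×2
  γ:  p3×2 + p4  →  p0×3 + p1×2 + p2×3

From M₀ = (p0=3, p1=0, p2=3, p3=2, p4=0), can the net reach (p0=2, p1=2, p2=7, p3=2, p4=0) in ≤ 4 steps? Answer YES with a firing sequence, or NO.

YES — reachable via ⟨α, α, β⟩ (3 firings)

step 1: fire α:  (p0=3, p1=0, p2=3, p3=2, p4=0) → (p0=3, p1=0, p2=5, p3=2, p4=0)
step 2: fire α:  (p0=3, p1=0, p2=5, p3=2, p4=0) → (p0=3, p1=0, p2=7, p3=2, p4=0)
step 3: fire β:  (p0=3, p1=0, p2=7, p3=2, p4=0) → (p0=2, p1=2, p2=7, p3=2, p4=0)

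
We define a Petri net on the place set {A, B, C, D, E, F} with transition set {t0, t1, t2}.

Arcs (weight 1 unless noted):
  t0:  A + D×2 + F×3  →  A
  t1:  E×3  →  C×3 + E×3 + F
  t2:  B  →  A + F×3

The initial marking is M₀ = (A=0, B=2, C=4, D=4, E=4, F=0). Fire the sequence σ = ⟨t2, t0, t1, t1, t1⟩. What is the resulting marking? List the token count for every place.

(A=1, B=1, C=13, D=2, E=4, F=3)

step 1: fire t2:  (A=0, B=2, C=4, D=4, E=4, F=0) → (A=1, B=1, C=4, D=4, E=4, F=3)
step 2: fire t0:  (A=1, B=1, C=4, D=4, E=4, F=3) → (A=1, B=1, C=4, D=2, E=4, F=0)
step 3: fire t1:  (A=1, B=1, C=4, D=2, E=4, F=0) → (A=1, B=1, C=7, D=2, E=4, F=1)
step 4: fire t1:  (A=1, B=1, C=7, D=2, E=4, F=1) → (A=1, B=1, C=10, D=2, E=4, F=2)
step 5: fire t1:  (A=1, B=1, C=10, D=2, E=4, F=2) → (A=1, B=1, C=13, D=2, E=4, F=3)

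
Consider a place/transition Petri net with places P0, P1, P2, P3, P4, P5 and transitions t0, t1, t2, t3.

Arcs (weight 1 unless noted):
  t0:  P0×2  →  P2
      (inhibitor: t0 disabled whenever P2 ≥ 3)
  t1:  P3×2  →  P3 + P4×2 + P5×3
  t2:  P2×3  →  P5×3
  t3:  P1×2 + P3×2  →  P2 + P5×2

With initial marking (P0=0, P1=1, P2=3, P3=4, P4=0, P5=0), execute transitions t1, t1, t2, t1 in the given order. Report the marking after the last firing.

(P0=0, P1=1, P2=0, P3=1, P4=6, P5=12)

step 1: fire t1:  (P0=0, P1=1, P2=3, P3=4, P4=0, P5=0) → (P0=0, P1=1, P2=3, P3=3, P4=2, P5=3)
step 2: fire t1:  (P0=0, P1=1, P2=3, P3=3, P4=2, P5=3) → (P0=0, P1=1, P2=3, P3=2, P4=4, P5=6)
step 3: fire t2:  (P0=0, P1=1, P2=3, P3=2, P4=4, P5=6) → (P0=0, P1=1, P2=0, P3=2, P4=4, P5=9)
step 4: fire t1:  (P0=0, P1=1, P2=0, P3=2, P4=4, P5=9) → (P0=0, P1=1, P2=0, P3=1, P4=6, P5=12)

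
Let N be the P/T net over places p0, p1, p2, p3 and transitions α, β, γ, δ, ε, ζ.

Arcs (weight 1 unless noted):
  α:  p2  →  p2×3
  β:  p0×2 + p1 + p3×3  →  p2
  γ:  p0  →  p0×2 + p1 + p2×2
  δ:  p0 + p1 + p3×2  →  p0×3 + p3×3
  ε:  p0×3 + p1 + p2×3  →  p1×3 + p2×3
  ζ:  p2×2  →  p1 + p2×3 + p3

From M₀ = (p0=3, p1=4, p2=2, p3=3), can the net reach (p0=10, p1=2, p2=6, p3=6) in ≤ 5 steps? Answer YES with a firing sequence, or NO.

YES — reachable via ⟨α, γ, δ, δ, δ⟩ (5 firings)

step 1: fire α:  (p0=3, p1=4, p2=2, p3=3) → (p0=3, p1=4, p2=4, p3=3)
step 2: fire γ:  (p0=3, p1=4, p2=4, p3=3) → (p0=4, p1=5, p2=6, p3=3)
step 3: fire δ:  (p0=4, p1=5, p2=6, p3=3) → (p0=6, p1=4, p2=6, p3=4)
step 4: fire δ:  (p0=6, p1=4, p2=6, p3=4) → (p0=8, p1=3, p2=6, p3=5)
step 5: fire δ:  (p0=8, p1=3, p2=6, p3=5) → (p0=10, p1=2, p2=6, p3=6)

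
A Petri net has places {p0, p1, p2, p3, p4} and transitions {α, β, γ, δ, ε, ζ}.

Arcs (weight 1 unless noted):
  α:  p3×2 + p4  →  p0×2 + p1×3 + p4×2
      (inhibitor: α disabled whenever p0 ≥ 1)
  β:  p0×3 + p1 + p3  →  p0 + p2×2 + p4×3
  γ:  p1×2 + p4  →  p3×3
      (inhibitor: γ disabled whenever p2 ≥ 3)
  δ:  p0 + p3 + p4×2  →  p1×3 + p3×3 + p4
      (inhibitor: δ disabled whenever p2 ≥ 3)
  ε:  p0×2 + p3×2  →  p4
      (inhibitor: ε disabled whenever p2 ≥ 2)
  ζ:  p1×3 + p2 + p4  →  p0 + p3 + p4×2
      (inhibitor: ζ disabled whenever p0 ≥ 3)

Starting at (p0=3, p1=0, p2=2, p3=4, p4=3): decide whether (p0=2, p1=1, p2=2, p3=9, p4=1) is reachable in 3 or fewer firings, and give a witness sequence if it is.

step 1: fire δ:  (p0=3, p1=0, p2=2, p3=4, p4=3) → (p0=2, p1=3, p2=2, p3=6, p4=2)
step 2: fire γ:  (p0=2, p1=3, p2=2, p3=6, p4=2) → (p0=2, p1=1, p2=2, p3=9, p4=1)

YES — reachable via ⟨δ, γ⟩ (2 firings)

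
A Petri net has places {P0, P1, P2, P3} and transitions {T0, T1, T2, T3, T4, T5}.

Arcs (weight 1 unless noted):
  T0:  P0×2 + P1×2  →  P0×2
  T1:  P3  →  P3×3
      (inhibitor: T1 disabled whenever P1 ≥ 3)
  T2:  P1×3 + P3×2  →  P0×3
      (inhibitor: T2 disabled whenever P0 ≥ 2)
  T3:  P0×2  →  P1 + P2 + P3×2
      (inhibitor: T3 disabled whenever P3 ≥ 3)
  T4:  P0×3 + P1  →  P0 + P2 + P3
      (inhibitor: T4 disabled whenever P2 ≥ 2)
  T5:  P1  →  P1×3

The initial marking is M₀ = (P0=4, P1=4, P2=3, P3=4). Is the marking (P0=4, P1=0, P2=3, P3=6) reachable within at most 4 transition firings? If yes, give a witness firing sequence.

YES — reachable via ⟨T0, T0, T1⟩ (3 firings)

step 1: fire T0:  (P0=4, P1=4, P2=3, P3=4) → (P0=4, P1=2, P2=3, P3=4)
step 2: fire T0:  (P0=4, P1=2, P2=3, P3=4) → (P0=4, P1=0, P2=3, P3=4)
step 3: fire T1:  (P0=4, P1=0, P2=3, P3=4) → (P0=4, P1=0, P2=3, P3=6)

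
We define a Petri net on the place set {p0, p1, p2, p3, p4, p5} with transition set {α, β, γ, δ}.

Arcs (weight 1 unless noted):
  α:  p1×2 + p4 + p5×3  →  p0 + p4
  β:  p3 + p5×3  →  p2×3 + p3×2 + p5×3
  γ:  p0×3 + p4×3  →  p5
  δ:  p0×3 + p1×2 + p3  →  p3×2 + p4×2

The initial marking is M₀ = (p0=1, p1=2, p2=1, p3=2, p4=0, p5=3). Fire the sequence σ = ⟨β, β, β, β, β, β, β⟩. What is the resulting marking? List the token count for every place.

(p0=1, p1=2, p2=22, p3=9, p4=0, p5=3)

step 1: fire β:  (p0=1, p1=2, p2=1, p3=2, p4=0, p5=3) → (p0=1, p1=2, p2=4, p3=3, p4=0, p5=3)
step 2: fire β:  (p0=1, p1=2, p2=4, p3=3, p4=0, p5=3) → (p0=1, p1=2, p2=7, p3=4, p4=0, p5=3)
step 3: fire β:  (p0=1, p1=2, p2=7, p3=4, p4=0, p5=3) → (p0=1, p1=2, p2=10, p3=5, p4=0, p5=3)
step 4: fire β:  (p0=1, p1=2, p2=10, p3=5, p4=0, p5=3) → (p0=1, p1=2, p2=13, p3=6, p4=0, p5=3)
step 5: fire β:  (p0=1, p1=2, p2=13, p3=6, p4=0, p5=3) → (p0=1, p1=2, p2=16, p3=7, p4=0, p5=3)
step 6: fire β:  (p0=1, p1=2, p2=16, p3=7, p4=0, p5=3) → (p0=1, p1=2, p2=19, p3=8, p4=0, p5=3)
step 7: fire β:  (p0=1, p1=2, p2=19, p3=8, p4=0, p5=3) → (p0=1, p1=2, p2=22, p3=9, p4=0, p5=3)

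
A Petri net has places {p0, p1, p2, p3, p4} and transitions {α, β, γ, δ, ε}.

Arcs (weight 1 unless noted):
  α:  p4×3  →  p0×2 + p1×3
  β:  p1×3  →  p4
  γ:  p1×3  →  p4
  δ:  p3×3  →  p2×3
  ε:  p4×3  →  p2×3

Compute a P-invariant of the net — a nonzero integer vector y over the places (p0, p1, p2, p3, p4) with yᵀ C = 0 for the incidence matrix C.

y = (p0:3, p1:1, p2:3, p3:3, p4:3)

Incidence matrix C (rows=places, cols=transitions):
        α    β    γ    δ    ε
   p0   2    0    0    0    0
   p1   3   -3   -3    0    0
   p2   0    0    0    3    3
   p3   0    0    0   -3    0
   p4  -3    1    1    0   -3

Candidate y = [3, 1, 3, 3, 3]; check y·C column-wise:
  col α: 3·2 + 1·3 + 3·0 + 3·0 + 3·-3 = 0
  col β: 3·0 + 1·-3 + 3·0 + 3·0 + 3·1 = 0
  col γ: 3·0 + 1·-3 + 3·0 + 3·0 + 3·1 = 0
  col δ: 3·0 + 1·0 + 3·3 + 3·-3 + 3·0 = 0
  col ε: 3·0 + 1·0 + 3·3 + 3·0 + 3·-3 = 0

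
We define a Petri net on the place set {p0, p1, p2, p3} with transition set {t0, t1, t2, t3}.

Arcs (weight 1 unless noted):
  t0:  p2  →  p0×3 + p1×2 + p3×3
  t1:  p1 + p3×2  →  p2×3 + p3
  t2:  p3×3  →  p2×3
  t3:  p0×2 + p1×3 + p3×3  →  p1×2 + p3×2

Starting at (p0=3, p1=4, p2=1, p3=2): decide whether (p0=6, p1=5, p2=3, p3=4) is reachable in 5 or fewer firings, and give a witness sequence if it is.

YES — reachable via ⟨t0, t1⟩ (2 firings)

step 1: fire t0:  (p0=3, p1=4, p2=1, p3=2) → (p0=6, p1=6, p2=0, p3=5)
step 2: fire t1:  (p0=6, p1=6, p2=0, p3=5) → (p0=6, p1=5, p2=3, p3=4)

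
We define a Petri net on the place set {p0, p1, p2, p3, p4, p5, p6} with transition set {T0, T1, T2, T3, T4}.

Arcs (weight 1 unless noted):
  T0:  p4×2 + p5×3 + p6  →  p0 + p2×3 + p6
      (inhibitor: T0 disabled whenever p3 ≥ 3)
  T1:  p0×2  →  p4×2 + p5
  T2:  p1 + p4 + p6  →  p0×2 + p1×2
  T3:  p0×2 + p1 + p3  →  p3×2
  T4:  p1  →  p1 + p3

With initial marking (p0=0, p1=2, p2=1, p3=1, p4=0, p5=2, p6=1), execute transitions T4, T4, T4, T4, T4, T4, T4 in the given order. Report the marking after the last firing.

step 1: fire T4:  (p0=0, p1=2, p2=1, p3=1, p4=0, p5=2, p6=1) → (p0=0, p1=2, p2=1, p3=2, p4=0, p5=2, p6=1)
step 2: fire T4:  (p0=0, p1=2, p2=1, p3=2, p4=0, p5=2, p6=1) → (p0=0, p1=2, p2=1, p3=3, p4=0, p5=2, p6=1)
step 3: fire T4:  (p0=0, p1=2, p2=1, p3=3, p4=0, p5=2, p6=1) → (p0=0, p1=2, p2=1, p3=4, p4=0, p5=2, p6=1)
step 4: fire T4:  (p0=0, p1=2, p2=1, p3=4, p4=0, p5=2, p6=1) → (p0=0, p1=2, p2=1, p3=5, p4=0, p5=2, p6=1)
step 5: fire T4:  (p0=0, p1=2, p2=1, p3=5, p4=0, p5=2, p6=1) → (p0=0, p1=2, p2=1, p3=6, p4=0, p5=2, p6=1)
step 6: fire T4:  (p0=0, p1=2, p2=1, p3=6, p4=0, p5=2, p6=1) → (p0=0, p1=2, p2=1, p3=7, p4=0, p5=2, p6=1)
step 7: fire T4:  (p0=0, p1=2, p2=1, p3=7, p4=0, p5=2, p6=1) → (p0=0, p1=2, p2=1, p3=8, p4=0, p5=2, p6=1)

(p0=0, p1=2, p2=1, p3=8, p4=0, p5=2, p6=1)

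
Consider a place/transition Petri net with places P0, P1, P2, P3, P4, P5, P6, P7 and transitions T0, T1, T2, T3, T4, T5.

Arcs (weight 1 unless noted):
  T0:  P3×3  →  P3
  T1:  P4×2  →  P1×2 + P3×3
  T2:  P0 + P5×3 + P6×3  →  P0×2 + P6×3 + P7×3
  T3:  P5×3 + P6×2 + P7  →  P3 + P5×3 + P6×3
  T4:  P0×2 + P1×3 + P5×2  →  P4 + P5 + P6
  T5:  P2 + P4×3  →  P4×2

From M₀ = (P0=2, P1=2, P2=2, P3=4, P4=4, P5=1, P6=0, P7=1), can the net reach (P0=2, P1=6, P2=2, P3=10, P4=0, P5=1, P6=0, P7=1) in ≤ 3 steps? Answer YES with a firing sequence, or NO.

step 1: fire T1:  (P0=2, P1=2, P2=2, P3=4, P4=4, P5=1, P6=0, P7=1) → (P0=2, P1=4, P2=2, P3=7, P4=2, P5=1, P6=0, P7=1)
step 2: fire T1:  (P0=2, P1=4, P2=2, P3=7, P4=2, P5=1, P6=0, P7=1) → (P0=2, P1=6, P2=2, P3=10, P4=0, P5=1, P6=0, P7=1)

YES — reachable via ⟨T1, T1⟩ (2 firings)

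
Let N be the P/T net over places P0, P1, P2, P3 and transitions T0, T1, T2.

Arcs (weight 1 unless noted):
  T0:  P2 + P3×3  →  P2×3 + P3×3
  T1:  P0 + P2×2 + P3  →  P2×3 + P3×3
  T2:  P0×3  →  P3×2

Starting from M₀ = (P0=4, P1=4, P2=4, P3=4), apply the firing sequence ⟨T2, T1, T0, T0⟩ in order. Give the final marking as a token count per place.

(P0=0, P1=4, P2=9, P3=8)

step 1: fire T2:  (P0=4, P1=4, P2=4, P3=4) → (P0=1, P1=4, P2=4, P3=6)
step 2: fire T1:  (P0=1, P1=4, P2=4, P3=6) → (P0=0, P1=4, P2=5, P3=8)
step 3: fire T0:  (P0=0, P1=4, P2=5, P3=8) → (P0=0, P1=4, P2=7, P3=8)
step 4: fire T0:  (P0=0, P1=4, P2=7, P3=8) → (P0=0, P1=4, P2=9, P3=8)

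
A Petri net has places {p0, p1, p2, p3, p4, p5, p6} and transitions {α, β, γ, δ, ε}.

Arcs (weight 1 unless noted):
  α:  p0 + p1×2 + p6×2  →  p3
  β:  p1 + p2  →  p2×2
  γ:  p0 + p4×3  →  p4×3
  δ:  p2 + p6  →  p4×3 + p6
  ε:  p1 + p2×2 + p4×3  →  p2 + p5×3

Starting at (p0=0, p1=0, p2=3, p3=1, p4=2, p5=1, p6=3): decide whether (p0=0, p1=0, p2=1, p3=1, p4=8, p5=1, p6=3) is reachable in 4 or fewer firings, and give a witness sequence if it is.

step 1: fire δ:  (p0=0, p1=0, p2=3, p3=1, p4=2, p5=1, p6=3) → (p0=0, p1=0, p2=2, p3=1, p4=5, p5=1, p6=3)
step 2: fire δ:  (p0=0, p1=0, p2=2, p3=1, p4=5, p5=1, p6=3) → (p0=0, p1=0, p2=1, p3=1, p4=8, p5=1, p6=3)

YES — reachable via ⟨δ, δ⟩ (2 firings)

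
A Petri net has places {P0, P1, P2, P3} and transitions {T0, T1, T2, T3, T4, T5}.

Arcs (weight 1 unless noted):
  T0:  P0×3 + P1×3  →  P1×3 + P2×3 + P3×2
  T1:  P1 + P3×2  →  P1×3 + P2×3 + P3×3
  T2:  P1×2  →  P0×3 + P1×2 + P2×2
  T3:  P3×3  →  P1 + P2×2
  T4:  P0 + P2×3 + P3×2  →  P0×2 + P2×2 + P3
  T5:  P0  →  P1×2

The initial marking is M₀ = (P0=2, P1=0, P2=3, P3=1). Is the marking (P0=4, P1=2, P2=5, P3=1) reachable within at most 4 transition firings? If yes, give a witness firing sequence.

step 1: fire T5:  (P0=2, P1=0, P2=3, P3=1) → (P0=1, P1=2, P2=3, P3=1)
step 2: fire T2:  (P0=1, P1=2, P2=3, P3=1) → (P0=4, P1=2, P2=5, P3=1)

YES — reachable via ⟨T5, T2⟩ (2 firings)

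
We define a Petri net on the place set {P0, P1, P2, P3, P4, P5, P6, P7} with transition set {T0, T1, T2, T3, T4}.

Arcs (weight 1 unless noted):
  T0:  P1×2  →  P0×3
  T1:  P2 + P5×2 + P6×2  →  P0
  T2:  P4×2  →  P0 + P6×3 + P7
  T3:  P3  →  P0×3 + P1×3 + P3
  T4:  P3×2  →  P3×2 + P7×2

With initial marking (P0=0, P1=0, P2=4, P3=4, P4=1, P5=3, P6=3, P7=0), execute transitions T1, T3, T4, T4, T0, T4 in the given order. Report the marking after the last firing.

step 1: fire T1:  (P0=0, P1=0, P2=4, P3=4, P4=1, P5=3, P6=3, P7=0) → (P0=1, P1=0, P2=3, P3=4, P4=1, P5=1, P6=1, P7=0)
step 2: fire T3:  (P0=1, P1=0, P2=3, P3=4, P4=1, P5=1, P6=1, P7=0) → (P0=4, P1=3, P2=3, P3=4, P4=1, P5=1, P6=1, P7=0)
step 3: fire T4:  (P0=4, P1=3, P2=3, P3=4, P4=1, P5=1, P6=1, P7=0) → (P0=4, P1=3, P2=3, P3=4, P4=1, P5=1, P6=1, P7=2)
step 4: fire T4:  (P0=4, P1=3, P2=3, P3=4, P4=1, P5=1, P6=1, P7=2) → (P0=4, P1=3, P2=3, P3=4, P4=1, P5=1, P6=1, P7=4)
step 5: fire T0:  (P0=4, P1=3, P2=3, P3=4, P4=1, P5=1, P6=1, P7=4) → (P0=7, P1=1, P2=3, P3=4, P4=1, P5=1, P6=1, P7=4)
step 6: fire T4:  (P0=7, P1=1, P2=3, P3=4, P4=1, P5=1, P6=1, P7=4) → (P0=7, P1=1, P2=3, P3=4, P4=1, P5=1, P6=1, P7=6)

(P0=7, P1=1, P2=3, P3=4, P4=1, P5=1, P6=1, P7=6)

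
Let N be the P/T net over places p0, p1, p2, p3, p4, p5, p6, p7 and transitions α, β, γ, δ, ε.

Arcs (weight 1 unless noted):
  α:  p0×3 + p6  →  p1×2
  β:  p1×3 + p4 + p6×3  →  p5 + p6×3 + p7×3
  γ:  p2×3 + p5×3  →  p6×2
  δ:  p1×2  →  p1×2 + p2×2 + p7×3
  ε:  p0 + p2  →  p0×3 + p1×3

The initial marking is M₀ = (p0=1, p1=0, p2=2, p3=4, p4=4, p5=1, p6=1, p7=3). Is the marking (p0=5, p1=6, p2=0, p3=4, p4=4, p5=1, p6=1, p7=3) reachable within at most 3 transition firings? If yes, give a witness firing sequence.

YES — reachable via ⟨ε, ε⟩ (2 firings)

step 1: fire ε:  (p0=1, p1=0, p2=2, p3=4, p4=4, p5=1, p6=1, p7=3) → (p0=3, p1=3, p2=1, p3=4, p4=4, p5=1, p6=1, p7=3)
step 2: fire ε:  (p0=3, p1=3, p2=1, p3=4, p4=4, p5=1, p6=1, p7=3) → (p0=5, p1=6, p2=0, p3=4, p4=4, p5=1, p6=1, p7=3)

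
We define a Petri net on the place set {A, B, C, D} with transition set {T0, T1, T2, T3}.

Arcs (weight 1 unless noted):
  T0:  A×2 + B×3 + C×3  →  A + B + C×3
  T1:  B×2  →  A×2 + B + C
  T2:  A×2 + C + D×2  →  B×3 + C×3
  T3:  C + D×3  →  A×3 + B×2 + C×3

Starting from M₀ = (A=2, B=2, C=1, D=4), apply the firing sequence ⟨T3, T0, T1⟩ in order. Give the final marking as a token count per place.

(A=6, B=1, C=4, D=1)

step 1: fire T3:  (A=2, B=2, C=1, D=4) → (A=5, B=4, C=3, D=1)
step 2: fire T0:  (A=5, B=4, C=3, D=1) → (A=4, B=2, C=3, D=1)
step 3: fire T1:  (A=4, B=2, C=3, D=1) → (A=6, B=1, C=4, D=1)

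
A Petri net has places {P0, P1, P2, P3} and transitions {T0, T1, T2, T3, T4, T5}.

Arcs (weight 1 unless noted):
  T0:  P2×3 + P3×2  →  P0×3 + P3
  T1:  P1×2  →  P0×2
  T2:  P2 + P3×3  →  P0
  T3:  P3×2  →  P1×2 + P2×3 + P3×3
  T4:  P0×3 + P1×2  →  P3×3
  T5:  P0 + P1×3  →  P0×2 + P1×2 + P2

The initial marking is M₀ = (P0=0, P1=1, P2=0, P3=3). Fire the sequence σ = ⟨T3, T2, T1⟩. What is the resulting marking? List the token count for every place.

step 1: fire T3:  (P0=0, P1=1, P2=0, P3=3) → (P0=0, P1=3, P2=3, P3=4)
step 2: fire T2:  (P0=0, P1=3, P2=3, P3=4) → (P0=1, P1=3, P2=2, P3=1)
step 3: fire T1:  (P0=1, P1=3, P2=2, P3=1) → (P0=3, P1=1, P2=2, P3=1)

(P0=3, P1=1, P2=2, P3=1)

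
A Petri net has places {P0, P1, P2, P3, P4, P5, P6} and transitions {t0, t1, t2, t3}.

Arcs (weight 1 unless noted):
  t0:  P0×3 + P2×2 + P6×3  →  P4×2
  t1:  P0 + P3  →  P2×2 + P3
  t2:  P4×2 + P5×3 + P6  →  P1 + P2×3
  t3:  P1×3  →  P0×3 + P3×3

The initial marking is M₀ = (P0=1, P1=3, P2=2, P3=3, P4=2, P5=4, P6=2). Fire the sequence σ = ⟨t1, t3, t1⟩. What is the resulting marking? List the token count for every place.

(P0=2, P1=0, P2=6, P3=6, P4=2, P5=4, P6=2)

step 1: fire t1:  (P0=1, P1=3, P2=2, P3=3, P4=2, P5=4, P6=2) → (P0=0, P1=3, P2=4, P3=3, P4=2, P5=4, P6=2)
step 2: fire t3:  (P0=0, P1=3, P2=4, P3=3, P4=2, P5=4, P6=2) → (P0=3, P1=0, P2=4, P3=6, P4=2, P5=4, P6=2)
step 3: fire t1:  (P0=3, P1=0, P2=4, P3=6, P4=2, P5=4, P6=2) → (P0=2, P1=0, P2=6, P3=6, P4=2, P5=4, P6=2)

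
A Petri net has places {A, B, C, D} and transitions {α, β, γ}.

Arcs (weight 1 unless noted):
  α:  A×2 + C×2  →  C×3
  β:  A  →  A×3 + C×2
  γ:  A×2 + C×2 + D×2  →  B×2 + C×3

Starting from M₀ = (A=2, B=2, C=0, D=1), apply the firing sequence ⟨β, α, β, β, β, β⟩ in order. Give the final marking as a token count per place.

step 1: fire β:  (A=2, B=2, C=0, D=1) → (A=4, B=2, C=2, D=1)
step 2: fire α:  (A=4, B=2, C=2, D=1) → (A=2, B=2, C=3, D=1)
step 3: fire β:  (A=2, B=2, C=3, D=1) → (A=4, B=2, C=5, D=1)
step 4: fire β:  (A=4, B=2, C=5, D=1) → (A=6, B=2, C=7, D=1)
step 5: fire β:  (A=6, B=2, C=7, D=1) → (A=8, B=2, C=9, D=1)
step 6: fire β:  (A=8, B=2, C=9, D=1) → (A=10, B=2, C=11, D=1)

(A=10, B=2, C=11, D=1)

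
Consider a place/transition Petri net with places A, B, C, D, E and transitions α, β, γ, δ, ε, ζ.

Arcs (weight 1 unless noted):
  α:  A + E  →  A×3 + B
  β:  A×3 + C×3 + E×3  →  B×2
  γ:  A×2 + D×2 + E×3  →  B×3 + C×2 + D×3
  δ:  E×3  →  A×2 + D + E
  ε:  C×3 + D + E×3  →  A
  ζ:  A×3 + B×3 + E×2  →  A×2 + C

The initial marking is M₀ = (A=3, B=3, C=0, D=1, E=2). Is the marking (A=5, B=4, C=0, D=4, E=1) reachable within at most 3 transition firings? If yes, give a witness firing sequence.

NO — not reachable within 3 firings

depth 0: 1 marking
depth 1: 3 markings reached so far
depth 2: 4 markings reached so far
depth 3: 4 markings reached so far
(frontier empty at depth 3; search complete)
target is not among the 4 markings reachable within 3 steps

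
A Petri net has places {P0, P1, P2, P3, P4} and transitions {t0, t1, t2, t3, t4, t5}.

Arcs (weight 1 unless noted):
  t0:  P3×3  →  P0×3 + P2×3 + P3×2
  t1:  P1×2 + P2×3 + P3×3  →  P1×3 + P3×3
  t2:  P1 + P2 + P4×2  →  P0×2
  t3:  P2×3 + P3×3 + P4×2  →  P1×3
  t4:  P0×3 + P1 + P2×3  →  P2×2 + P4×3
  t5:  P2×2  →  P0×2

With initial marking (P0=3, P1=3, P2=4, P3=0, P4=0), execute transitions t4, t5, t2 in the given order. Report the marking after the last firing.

step 1: fire t4:  (P0=3, P1=3, P2=4, P3=0, P4=0) → (P0=0, P1=2, P2=3, P3=0, P4=3)
step 2: fire t5:  (P0=0, P1=2, P2=3, P3=0, P4=3) → (P0=2, P1=2, P2=1, P3=0, P4=3)
step 3: fire t2:  (P0=2, P1=2, P2=1, P3=0, P4=3) → (P0=4, P1=1, P2=0, P3=0, P4=1)

(P0=4, P1=1, P2=0, P3=0, P4=1)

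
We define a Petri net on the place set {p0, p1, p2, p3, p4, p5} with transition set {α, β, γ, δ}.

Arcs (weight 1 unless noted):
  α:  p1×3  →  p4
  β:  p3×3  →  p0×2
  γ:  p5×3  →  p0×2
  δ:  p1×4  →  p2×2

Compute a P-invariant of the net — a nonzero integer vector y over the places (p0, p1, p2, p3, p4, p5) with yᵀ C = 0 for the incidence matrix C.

y = (p0:0, p1:1, p2:2, p3:0, p4:3, p5:0)

Incidence matrix C (rows=places, cols=transitions):
        α    β    γ    δ
   p0   0    2    2    0
   p1  -3    0    0   -4
   p2   0    0    0    2
   p3   0   -3    0    0
   p4   1    0    0    0
   p5   0    0   -3    0

Candidate y = [0, 1, 2, 0, 3, 0]; check y·C column-wise:
  col α: 1·-3 + 2·0 + 3·1 = 0
  col β: 0·2 + 1·0 + 2·0 + 0·-3 + 3·0 = 0
  col γ: 0·2 + 1·0 + 2·0 + 3·0 + 0·-3 = 0
  col δ: 1·-4 + 2·2 + 3·0 = 0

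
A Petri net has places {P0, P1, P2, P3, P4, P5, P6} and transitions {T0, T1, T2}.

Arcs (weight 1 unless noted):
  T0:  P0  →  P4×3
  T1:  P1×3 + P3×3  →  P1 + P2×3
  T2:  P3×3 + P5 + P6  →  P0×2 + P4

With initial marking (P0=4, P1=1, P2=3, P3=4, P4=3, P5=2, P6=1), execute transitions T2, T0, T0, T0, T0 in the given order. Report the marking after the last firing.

step 1: fire T2:  (P0=4, P1=1, P2=3, P3=4, P4=3, P5=2, P6=1) → (P0=6, P1=1, P2=3, P3=1, P4=4, P5=1, P6=0)
step 2: fire T0:  (P0=6, P1=1, P2=3, P3=1, P4=4, P5=1, P6=0) → (P0=5, P1=1, P2=3, P3=1, P4=7, P5=1, P6=0)
step 3: fire T0:  (P0=5, P1=1, P2=3, P3=1, P4=7, P5=1, P6=0) → (P0=4, P1=1, P2=3, P3=1, P4=10, P5=1, P6=0)
step 4: fire T0:  (P0=4, P1=1, P2=3, P3=1, P4=10, P5=1, P6=0) → (P0=3, P1=1, P2=3, P3=1, P4=13, P5=1, P6=0)
step 5: fire T0:  (P0=3, P1=1, P2=3, P3=1, P4=13, P5=1, P6=0) → (P0=2, P1=1, P2=3, P3=1, P4=16, P5=1, P6=0)

(P0=2, P1=1, P2=3, P3=1, P4=16, P5=1, P6=0)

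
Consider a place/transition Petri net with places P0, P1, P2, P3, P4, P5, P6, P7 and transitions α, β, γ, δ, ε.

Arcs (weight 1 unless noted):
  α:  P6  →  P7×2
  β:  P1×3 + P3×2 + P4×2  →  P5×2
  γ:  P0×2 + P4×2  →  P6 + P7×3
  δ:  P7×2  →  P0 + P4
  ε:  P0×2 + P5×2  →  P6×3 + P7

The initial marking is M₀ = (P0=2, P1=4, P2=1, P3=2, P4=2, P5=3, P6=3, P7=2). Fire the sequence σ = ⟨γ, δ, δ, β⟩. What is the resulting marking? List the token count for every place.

step 1: fire γ:  (P0=2, P1=4, P2=1, P3=2, P4=2, P5=3, P6=3, P7=2) → (P0=0, P1=4, P2=1, P3=2, P4=0, P5=3, P6=4, P7=5)
step 2: fire δ:  (P0=0, P1=4, P2=1, P3=2, P4=0, P5=3, P6=4, P7=5) → (P0=1, P1=4, P2=1, P3=2, P4=1, P5=3, P6=4, P7=3)
step 3: fire δ:  (P0=1, P1=4, P2=1, P3=2, P4=1, P5=3, P6=4, P7=3) → (P0=2, P1=4, P2=1, P3=2, P4=2, P5=3, P6=4, P7=1)
step 4: fire β:  (P0=2, P1=4, P2=1, P3=2, P4=2, P5=3, P6=4, P7=1) → (P0=2, P1=1, P2=1, P3=0, P4=0, P5=5, P6=4, P7=1)

(P0=2, P1=1, P2=1, P3=0, P4=0, P5=5, P6=4, P7=1)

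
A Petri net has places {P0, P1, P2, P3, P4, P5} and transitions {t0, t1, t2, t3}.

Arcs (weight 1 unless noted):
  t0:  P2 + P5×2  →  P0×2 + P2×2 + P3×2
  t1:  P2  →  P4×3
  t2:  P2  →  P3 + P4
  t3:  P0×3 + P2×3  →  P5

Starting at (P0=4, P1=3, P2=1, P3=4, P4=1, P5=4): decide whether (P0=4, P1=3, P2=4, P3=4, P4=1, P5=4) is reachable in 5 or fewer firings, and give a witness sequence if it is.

NO — not reachable within 5 firings

depth 0: 1 marking
depth 1: 4 markings reached so far
depth 2: 7 markings reached so far
depth 3: 13 markings reached so far
depth 4: 16 markings reached so far
depth 5: 20 markings reached so far
target is not among the 20 markings reachable within 5 steps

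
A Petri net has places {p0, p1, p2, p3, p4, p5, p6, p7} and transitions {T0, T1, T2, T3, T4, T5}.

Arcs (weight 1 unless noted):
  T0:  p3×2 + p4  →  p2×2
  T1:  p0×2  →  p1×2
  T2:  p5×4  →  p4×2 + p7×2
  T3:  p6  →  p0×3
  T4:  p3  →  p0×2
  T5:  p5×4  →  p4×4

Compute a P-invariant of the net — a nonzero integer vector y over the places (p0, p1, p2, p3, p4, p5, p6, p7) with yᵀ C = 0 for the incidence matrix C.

y = (p0:1, p1:1, p2:2, p3:2, p4:0, p5:0, p6:3, p7:0)

Incidence matrix C (rows=places, cols=transitions):
       T0   T1   T2   T3   T4   T5
   p0   0   -2    0    3    2    0
   p1   0    2    0    0    0    0
   p2   2    0    0    0    0    0
   p3  -2    0    0    0   -1    0
   p4  -1    0    2    0    0    4
   p5   0    0   -4    0    0   -4
   p6   0    0    0   -1    0    0
   p7   0    0    2    0    0    0

Candidate y = [1, 1, 2, 2, 0, 0, 3, 0]; check y·C column-wise:
  col T0: 1·0 + 1·0 + 2·2 + 2·-2 + 0·-1 + 3·0 = 0
  col T1: 1·-2 + 1·2 + 2·0 + 2·0 + 3·0 = 0
  col T2: 1·0 + 1·0 + 2·0 + 2·0 + 0·2 + 0·-4 + 3·0 + 0·2 = 0
  col T3: 1·3 + 1·0 + 2·0 + 2·0 + 3·-1 = 0
  col T4: 1·2 + 1·0 + 2·0 + 2·-1 + 3·0 = 0
  col T5: 1·0 + 1·0 + 2·0 + 2·0 + 0·4 + 0·-4 + 3·0 = 0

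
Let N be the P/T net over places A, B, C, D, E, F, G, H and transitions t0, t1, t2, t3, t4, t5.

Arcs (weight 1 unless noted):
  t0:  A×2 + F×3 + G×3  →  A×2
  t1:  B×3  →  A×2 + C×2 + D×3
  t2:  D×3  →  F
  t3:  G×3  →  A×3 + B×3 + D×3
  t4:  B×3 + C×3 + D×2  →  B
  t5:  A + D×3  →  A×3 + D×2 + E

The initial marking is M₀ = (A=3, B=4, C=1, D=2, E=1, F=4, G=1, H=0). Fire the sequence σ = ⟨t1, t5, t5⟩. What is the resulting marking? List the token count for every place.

step 1: fire t1:  (A=3, B=4, C=1, D=2, E=1, F=4, G=1, H=0) → (A=5, B=1, C=3, D=5, E=1, F=4, G=1, H=0)
step 2: fire t5:  (A=5, B=1, C=3, D=5, E=1, F=4, G=1, H=0) → (A=7, B=1, C=3, D=4, E=2, F=4, G=1, H=0)
step 3: fire t5:  (A=7, B=1, C=3, D=4, E=2, F=4, G=1, H=0) → (A=9, B=1, C=3, D=3, E=3, F=4, G=1, H=0)

(A=9, B=1, C=3, D=3, E=3, F=4, G=1, H=0)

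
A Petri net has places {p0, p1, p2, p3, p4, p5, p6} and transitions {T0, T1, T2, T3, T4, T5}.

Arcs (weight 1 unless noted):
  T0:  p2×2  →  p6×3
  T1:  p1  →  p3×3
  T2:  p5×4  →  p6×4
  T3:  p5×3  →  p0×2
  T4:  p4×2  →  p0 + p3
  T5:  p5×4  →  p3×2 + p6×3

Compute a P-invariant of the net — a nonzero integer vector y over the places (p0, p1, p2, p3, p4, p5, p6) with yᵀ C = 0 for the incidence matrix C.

y = (p0:3, p1:3, p2:3, p3:1, p4:2, p5:2, p6:2)

Incidence matrix C (rows=places, cols=transitions):
       T0   T1   T2   T3   T4   T5
   p0   0    0    0    2    1    0
   p1   0   -1    0    0    0    0
   p2  -2    0    0    0    0    0
   p3   0    3    0    0    1    2
   p4   0    0    0    0   -2    0
   p5   0    0   -4   -3    0   -4
   p6   3    0    4    0    0    3

Candidate y = [3, 3, 3, 1, 2, 2, 2]; check y·C column-wise:
  col T0: 3·0 + 3·0 + 3·-2 + 1·0 + 2·0 + 2·0 + 2·3 = 0
  col T1: 3·0 + 3·-1 + 3·0 + 1·3 + 2·0 + 2·0 + 2·0 = 0
  col T2: 3·0 + 3·0 + 3·0 + 1·0 + 2·0 + 2·-4 + 2·4 = 0
  col T3: 3·2 + 3·0 + 3·0 + 1·0 + 2·0 + 2·-3 + 2·0 = 0
  col T4: 3·1 + 3·0 + 3·0 + 1·1 + 2·-2 + 2·0 + 2·0 = 0
  col T5: 3·0 + 3·0 + 3·0 + 1·2 + 2·0 + 2·-4 + 2·3 = 0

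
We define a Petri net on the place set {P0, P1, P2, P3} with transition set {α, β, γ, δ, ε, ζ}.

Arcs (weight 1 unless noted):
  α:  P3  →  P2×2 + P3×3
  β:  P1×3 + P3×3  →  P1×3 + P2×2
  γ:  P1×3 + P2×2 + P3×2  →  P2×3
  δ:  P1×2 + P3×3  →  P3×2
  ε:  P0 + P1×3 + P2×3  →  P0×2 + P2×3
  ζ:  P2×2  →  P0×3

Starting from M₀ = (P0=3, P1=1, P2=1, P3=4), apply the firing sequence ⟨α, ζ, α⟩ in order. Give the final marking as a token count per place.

step 1: fire α:  (P0=3, P1=1, P2=1, P3=4) → (P0=3, P1=1, P2=3, P3=6)
step 2: fire ζ:  (P0=3, P1=1, P2=3, P3=6) → (P0=6, P1=1, P2=1, P3=6)
step 3: fire α:  (P0=6, P1=1, P2=1, P3=6) → (P0=6, P1=1, P2=3, P3=8)

(P0=6, P1=1, P2=3, P3=8)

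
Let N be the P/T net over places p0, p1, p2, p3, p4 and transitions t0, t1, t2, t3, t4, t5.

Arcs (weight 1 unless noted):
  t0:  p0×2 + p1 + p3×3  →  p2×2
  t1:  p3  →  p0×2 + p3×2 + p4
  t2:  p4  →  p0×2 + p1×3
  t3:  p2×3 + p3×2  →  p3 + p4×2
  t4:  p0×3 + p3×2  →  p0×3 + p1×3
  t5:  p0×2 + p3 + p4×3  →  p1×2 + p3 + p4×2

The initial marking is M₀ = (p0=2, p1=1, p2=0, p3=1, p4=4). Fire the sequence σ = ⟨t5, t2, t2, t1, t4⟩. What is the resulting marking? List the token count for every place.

(p0=6, p1=12, p2=0, p3=0, p4=2)

step 1: fire t5:  (p0=2, p1=1, p2=0, p3=1, p4=4) → (p0=0, p1=3, p2=0, p3=1, p4=3)
step 2: fire t2:  (p0=0, p1=3, p2=0, p3=1, p4=3) → (p0=2, p1=6, p2=0, p3=1, p4=2)
step 3: fire t2:  (p0=2, p1=6, p2=0, p3=1, p4=2) → (p0=4, p1=9, p2=0, p3=1, p4=1)
step 4: fire t1:  (p0=4, p1=9, p2=0, p3=1, p4=1) → (p0=6, p1=9, p2=0, p3=2, p4=2)
step 5: fire t4:  (p0=6, p1=9, p2=0, p3=2, p4=2) → (p0=6, p1=12, p2=0, p3=0, p4=2)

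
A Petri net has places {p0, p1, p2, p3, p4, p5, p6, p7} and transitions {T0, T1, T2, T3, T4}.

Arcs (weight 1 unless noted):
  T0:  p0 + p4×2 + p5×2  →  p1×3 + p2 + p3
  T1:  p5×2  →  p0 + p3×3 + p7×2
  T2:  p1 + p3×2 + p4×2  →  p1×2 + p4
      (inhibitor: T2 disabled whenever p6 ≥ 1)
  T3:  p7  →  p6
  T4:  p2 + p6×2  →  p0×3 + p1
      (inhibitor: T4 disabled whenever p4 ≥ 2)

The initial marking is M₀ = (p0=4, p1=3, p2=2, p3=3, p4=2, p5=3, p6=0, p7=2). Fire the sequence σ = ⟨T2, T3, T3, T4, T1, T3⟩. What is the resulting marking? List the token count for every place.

step 1: fire T2:  (p0=4, p1=3, p2=2, p3=3, p4=2, p5=3, p6=0, p7=2) → (p0=4, p1=4, p2=2, p3=1, p4=1, p5=3, p6=0, p7=2)
step 2: fire T3:  (p0=4, p1=4, p2=2, p3=1, p4=1, p5=3, p6=0, p7=2) → (p0=4, p1=4, p2=2, p3=1, p4=1, p5=3, p6=1, p7=1)
step 3: fire T3:  (p0=4, p1=4, p2=2, p3=1, p4=1, p5=3, p6=1, p7=1) → (p0=4, p1=4, p2=2, p3=1, p4=1, p5=3, p6=2, p7=0)
step 4: fire T4:  (p0=4, p1=4, p2=2, p3=1, p4=1, p5=3, p6=2, p7=0) → (p0=7, p1=5, p2=1, p3=1, p4=1, p5=3, p6=0, p7=0)
step 5: fire T1:  (p0=7, p1=5, p2=1, p3=1, p4=1, p5=3, p6=0, p7=0) → (p0=8, p1=5, p2=1, p3=4, p4=1, p5=1, p6=0, p7=2)
step 6: fire T3:  (p0=8, p1=5, p2=1, p3=4, p4=1, p5=1, p6=0, p7=2) → (p0=8, p1=5, p2=1, p3=4, p4=1, p5=1, p6=1, p7=1)

(p0=8, p1=5, p2=1, p3=4, p4=1, p5=1, p6=1, p7=1)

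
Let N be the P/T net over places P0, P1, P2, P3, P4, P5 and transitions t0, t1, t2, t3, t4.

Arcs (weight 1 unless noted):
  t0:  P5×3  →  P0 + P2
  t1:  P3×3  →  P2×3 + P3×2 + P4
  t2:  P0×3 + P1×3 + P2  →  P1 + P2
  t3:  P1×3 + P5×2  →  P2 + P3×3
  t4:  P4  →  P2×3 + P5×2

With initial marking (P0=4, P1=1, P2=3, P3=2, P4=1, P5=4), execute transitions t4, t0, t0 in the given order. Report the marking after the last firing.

(P0=6, P1=1, P2=8, P3=2, P4=0, P5=0)

step 1: fire t4:  (P0=4, P1=1, P2=3, P3=2, P4=1, P5=4) → (P0=4, P1=1, P2=6, P3=2, P4=0, P5=6)
step 2: fire t0:  (P0=4, P1=1, P2=6, P3=2, P4=0, P5=6) → (P0=5, P1=1, P2=7, P3=2, P4=0, P5=3)
step 3: fire t0:  (P0=5, P1=1, P2=7, P3=2, P4=0, P5=3) → (P0=6, P1=1, P2=8, P3=2, P4=0, P5=0)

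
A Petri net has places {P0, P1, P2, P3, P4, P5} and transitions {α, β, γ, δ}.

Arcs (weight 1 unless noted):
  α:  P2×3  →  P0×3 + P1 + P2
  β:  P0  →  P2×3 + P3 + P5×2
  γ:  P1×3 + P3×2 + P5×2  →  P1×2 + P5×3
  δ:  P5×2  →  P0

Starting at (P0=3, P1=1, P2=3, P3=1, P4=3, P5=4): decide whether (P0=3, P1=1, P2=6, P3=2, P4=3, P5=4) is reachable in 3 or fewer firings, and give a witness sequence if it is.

YES — reachable via ⟨β, δ⟩ (2 firings)

step 1: fire β:  (P0=3, P1=1, P2=3, P3=1, P4=3, P5=4) → (P0=2, P1=1, P2=6, P3=2, P4=3, P5=6)
step 2: fire δ:  (P0=2, P1=1, P2=6, P3=2, P4=3, P5=6) → (P0=3, P1=1, P2=6, P3=2, P4=3, P5=4)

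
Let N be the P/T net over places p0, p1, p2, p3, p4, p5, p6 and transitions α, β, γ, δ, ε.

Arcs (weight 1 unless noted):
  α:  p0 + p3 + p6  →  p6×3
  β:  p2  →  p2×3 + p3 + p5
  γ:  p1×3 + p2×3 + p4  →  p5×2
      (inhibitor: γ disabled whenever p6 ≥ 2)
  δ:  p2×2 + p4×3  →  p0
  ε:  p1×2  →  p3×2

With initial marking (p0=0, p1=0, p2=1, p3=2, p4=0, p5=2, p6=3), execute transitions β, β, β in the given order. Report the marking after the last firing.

(p0=0, p1=0, p2=7, p3=5, p4=0, p5=5, p6=3)

step 1: fire β:  (p0=0, p1=0, p2=1, p3=2, p4=0, p5=2, p6=3) → (p0=0, p1=0, p2=3, p3=3, p4=0, p5=3, p6=3)
step 2: fire β:  (p0=0, p1=0, p2=3, p3=3, p4=0, p5=3, p6=3) → (p0=0, p1=0, p2=5, p3=4, p4=0, p5=4, p6=3)
step 3: fire β:  (p0=0, p1=0, p2=5, p3=4, p4=0, p5=4, p6=3) → (p0=0, p1=0, p2=7, p3=5, p4=0, p5=5, p6=3)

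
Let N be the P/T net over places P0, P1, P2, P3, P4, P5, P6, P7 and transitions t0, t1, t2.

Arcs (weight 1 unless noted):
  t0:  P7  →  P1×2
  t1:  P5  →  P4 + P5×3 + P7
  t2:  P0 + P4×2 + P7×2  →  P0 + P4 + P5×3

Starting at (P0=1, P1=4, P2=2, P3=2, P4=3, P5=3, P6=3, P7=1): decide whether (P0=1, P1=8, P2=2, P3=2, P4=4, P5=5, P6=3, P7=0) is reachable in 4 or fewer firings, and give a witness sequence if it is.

YES — reachable via ⟨t0, t1, t0⟩ (3 firings)

step 1: fire t0:  (P0=1, P1=4, P2=2, P3=2, P4=3, P5=3, P6=3, P7=1) → (P0=1, P1=6, P2=2, P3=2, P4=3, P5=3, P6=3, P7=0)
step 2: fire t1:  (P0=1, P1=6, P2=2, P3=2, P4=3, P5=3, P6=3, P7=0) → (P0=1, P1=6, P2=2, P3=2, P4=4, P5=5, P6=3, P7=1)
step 3: fire t0:  (P0=1, P1=6, P2=2, P3=2, P4=4, P5=5, P6=3, P7=1) → (P0=1, P1=8, P2=2, P3=2, P4=4, P5=5, P6=3, P7=0)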